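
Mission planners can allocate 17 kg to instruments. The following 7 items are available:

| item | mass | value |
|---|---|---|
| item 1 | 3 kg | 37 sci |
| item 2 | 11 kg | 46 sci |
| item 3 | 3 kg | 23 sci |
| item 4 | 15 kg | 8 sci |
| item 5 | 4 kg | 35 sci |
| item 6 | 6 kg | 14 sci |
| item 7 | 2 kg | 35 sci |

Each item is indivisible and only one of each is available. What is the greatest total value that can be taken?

130 sci

Check high-value combinations within 17 kg:
- item 1+item 3+item 5+item 7: mass 3+3+4+2=12, value 37+23+35+35=130
- item 1+item 5+item 6+item 7: mass 3+4+6+2=15, value 37+35+14+35=121
- item 1+item 2+item 7: mass 3+11+2=16, value 37+46+35=118
- item 2+item 5+item 7: mass 11+4+2=17, value 46+35+35=116
- item 1+item 3+item 6+item 7: mass 3+3+6+2=14, value 37+23+14+35=109
Best: 130 sci.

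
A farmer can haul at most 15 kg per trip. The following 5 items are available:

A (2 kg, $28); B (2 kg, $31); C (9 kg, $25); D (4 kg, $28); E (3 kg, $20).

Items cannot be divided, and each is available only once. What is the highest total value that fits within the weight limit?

Check high-value combinations within 15 kg:
- A+B+D+E: weight 2+2+4+3=11, value 28+31+28+20=107
- A+B+D: weight 2+2+4=8, value 28+31+28=87
- A+B+C: weight 2+2+9=13, value 28+31+25=84
- B+C+D: weight 2+9+4=15, value 31+25+28=84
- A+C+D: weight 2+9+4=15, value 28+25+28=81
Best: $107.

$107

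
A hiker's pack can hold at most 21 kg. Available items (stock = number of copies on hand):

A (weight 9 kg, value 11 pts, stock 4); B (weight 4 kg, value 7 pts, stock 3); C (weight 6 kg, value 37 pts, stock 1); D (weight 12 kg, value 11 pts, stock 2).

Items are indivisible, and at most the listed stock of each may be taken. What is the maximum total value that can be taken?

Top feasible selections:
- 3×B + 1×C: weight 18, value 58
- 1×A + 1×B + 1×C: weight 19, value 55
- 2×B + 1×C: weight 14, value 51
- 1×A + 1×C: weight 15, value 48
Best: 58 pts.

58 pts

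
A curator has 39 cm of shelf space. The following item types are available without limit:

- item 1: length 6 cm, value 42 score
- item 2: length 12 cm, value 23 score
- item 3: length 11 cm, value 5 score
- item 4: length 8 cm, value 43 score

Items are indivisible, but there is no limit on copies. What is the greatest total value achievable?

Best value-per-unit is item 1 at 42/6; filling with it alone gives 6×42 = 252.
Optimal mix: 5×item 1 + 1×item 4 → length 38, value 253.

253 score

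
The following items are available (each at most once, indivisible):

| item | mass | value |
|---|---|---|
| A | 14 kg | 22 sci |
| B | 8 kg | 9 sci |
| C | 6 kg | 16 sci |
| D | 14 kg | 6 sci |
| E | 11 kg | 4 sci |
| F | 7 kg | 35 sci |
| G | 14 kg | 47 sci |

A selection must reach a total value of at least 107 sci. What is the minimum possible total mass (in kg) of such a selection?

Subsets with value ≥ 107, sorted by total mass:
- B+C+F+G: mass 35, value 107
- A+C+F+G: mass 41, value 120
Minimum mass: 35 kg.

35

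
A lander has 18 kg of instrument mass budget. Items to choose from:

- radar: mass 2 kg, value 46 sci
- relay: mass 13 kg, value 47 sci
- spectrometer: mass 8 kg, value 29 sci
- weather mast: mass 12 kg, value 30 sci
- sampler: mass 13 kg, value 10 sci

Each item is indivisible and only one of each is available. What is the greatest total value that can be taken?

Check high-value combinations within 18 kg:
- radar+relay: mass 2+13=15, value 46+47=93
- radar+weather mast: mass 2+12=14, value 46+30=76
- radar+spectrometer: mass 2+8=10, value 46+29=75
Best: 93 sci.

93 sci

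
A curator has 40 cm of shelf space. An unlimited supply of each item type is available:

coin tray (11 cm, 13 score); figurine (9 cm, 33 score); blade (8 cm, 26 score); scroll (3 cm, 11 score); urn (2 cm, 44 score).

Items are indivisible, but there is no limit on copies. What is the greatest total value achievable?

880 score

Best value-per-unit is urn at 44/2, and filling with it alone uses length 20×2=40. No mix of the others beats 20×44 = 880.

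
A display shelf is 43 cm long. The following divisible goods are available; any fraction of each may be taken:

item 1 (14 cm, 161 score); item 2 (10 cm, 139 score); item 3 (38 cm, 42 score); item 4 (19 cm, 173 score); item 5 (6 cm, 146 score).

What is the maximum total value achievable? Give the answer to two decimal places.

Take in order of value per unit:
- item 5 (146/6 per unit): all 6 → value 146, running total 146.00
- item 2 (139/10 per unit): all 10 → value 139, running total 285.00
- item 1 (161/14 per unit): all 14 → value 161, running total 446.00
- item 4 (173/19 per unit): 13 of 19 → value 13×173/19 = 118.3684, running total 564.37
Total 564.37.

564.37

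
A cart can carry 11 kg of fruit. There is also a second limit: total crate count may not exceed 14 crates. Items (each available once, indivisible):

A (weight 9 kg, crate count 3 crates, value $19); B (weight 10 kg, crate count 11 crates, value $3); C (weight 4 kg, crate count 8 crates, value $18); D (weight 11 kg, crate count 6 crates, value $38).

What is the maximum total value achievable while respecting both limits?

Feasible sets respecting both limits:
- D: weight 11, crate count 6, value 38
- A: weight 9, crate count 3, value 19
- C: weight 4, crate count 8, value 18
Best: $38.

$38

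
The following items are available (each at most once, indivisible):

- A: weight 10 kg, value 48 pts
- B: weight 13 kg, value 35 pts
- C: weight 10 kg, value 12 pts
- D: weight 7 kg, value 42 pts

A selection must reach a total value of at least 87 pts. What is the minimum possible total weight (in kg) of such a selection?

Subsets with value ≥ 87, sorted by total weight:
- A+D: weight 17, value 90
- A+C+D: weight 27, value 102
Minimum weight: 17 kg.

17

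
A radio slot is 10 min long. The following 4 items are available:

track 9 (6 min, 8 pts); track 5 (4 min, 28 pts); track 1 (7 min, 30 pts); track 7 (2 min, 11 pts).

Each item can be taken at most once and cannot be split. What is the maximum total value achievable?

41 pts

This is a 0/1 knapsack; check combinations near the capacity.
- track 1+track 7: duration 7+2=9, value 30+11=41
- track 5+track 7: duration 4+2=6, value 28+11=39
- track 9+track 5: duration 6+4=10, value 8+28=36
- track 1: duration 7, value 30
Best: 41 pts.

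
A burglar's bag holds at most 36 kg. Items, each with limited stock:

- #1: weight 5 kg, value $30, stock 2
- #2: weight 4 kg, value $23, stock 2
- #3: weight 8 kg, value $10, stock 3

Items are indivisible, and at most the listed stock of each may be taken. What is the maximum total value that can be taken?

Top feasible selections:
- 2×#1 + 2×#2 + 2×#3: weight 34, value 126
- 2×#1 + 2×#2 + 1×#3: weight 26, value 116
- 2×#1 + 2×#2: weight 18, value 106
Best: $126.

$126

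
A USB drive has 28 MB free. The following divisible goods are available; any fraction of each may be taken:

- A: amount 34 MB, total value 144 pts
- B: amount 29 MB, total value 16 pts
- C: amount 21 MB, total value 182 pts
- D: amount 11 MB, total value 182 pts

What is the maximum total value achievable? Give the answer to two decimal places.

Take in order of value per unit:
- D (182/11 per unit): all 11 → value 182, running total 182.00
- C (182/21 per unit): 17 of 21 → value 17×182/21 = 147.3333, running total 329.33
Total 329.33.

329.33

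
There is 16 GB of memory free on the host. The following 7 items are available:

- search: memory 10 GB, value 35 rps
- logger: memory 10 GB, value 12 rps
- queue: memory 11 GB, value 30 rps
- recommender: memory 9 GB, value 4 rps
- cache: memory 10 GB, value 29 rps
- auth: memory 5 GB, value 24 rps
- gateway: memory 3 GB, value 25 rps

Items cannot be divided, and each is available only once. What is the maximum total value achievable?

Check high-value combinations within 16 GB:
- search+gateway: memory 10+3=13, value 35+25=60
- search+auth: memory 10+5=15, value 35+24=59
- queue+gateway: memory 11+3=14, value 30+25=55
- cache+gateway: memory 10+3=13, value 29+25=54
Best: 60 rps.

60 rps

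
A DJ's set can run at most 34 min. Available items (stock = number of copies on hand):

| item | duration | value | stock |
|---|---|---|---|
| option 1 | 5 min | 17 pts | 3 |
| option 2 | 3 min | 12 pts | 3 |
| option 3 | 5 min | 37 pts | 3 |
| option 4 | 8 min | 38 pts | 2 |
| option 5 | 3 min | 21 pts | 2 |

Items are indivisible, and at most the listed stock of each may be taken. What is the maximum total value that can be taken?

Best selections within duration 34 and stock limits:
- 3×option 3 + 2×option 4 + 1×option 5: duration 34, value 208
- 1×option 1 + 3×option 3 + 1×option 4 + 2×option 5: duration 34, value 208
- 1×option 2 + 3×option 3 + 1×option 4 + 2×option 5: duration 32, value 203
- 1×option 2 + 3×option 3 + 2×option 4: duration 34, value 199
Best: 208 pts.

208 pts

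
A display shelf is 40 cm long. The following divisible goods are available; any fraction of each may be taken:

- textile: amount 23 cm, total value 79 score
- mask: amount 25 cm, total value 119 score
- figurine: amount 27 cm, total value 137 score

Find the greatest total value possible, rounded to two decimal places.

198.88

Take in order of value per unit:
- figurine (137/27 per unit): all 27 → value 137, running total 137.00
- mask (119/25 per unit): 13 of 25 → value 13×119/25 = 61.8800, running total 198.88
Total 198.88.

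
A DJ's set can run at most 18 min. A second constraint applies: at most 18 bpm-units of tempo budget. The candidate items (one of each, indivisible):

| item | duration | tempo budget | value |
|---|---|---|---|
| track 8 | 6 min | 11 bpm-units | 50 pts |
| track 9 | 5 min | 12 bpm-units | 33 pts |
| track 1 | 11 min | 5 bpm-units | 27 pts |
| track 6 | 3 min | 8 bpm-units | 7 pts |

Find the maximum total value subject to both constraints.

77 pts

Feasible sets respecting both limits:
- track 8+track 1: duration 17, tempo budget 16, value 77
- track 9+track 1: duration 16, tempo budget 17, value 60
- track 8: duration 6, tempo budget 11, value 50
- track 1+track 6: duration 14, tempo budget 13, value 34
Best: 77 pts.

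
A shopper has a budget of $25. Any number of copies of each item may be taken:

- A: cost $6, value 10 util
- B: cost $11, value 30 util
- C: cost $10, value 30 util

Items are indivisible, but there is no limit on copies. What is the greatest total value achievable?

Best value-per-unit is C at 30/10; filling with it alone gives 2×30 = 60.
Optimal mix: 2×B → cost 22, value 60.

60 util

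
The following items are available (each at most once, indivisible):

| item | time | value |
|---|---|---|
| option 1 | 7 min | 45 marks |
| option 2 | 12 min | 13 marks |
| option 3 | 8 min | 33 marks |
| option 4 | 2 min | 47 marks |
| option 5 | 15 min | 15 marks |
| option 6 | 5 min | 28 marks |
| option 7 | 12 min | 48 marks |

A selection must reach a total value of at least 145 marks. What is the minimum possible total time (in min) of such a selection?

Subsets with value ≥ 145, sorted by total time:
- option 1+option 3+option 4+option 6: time 22, value 153
- option 1+option 4+option 6+option 7: time 26, value 168
Minimum time: 22 min.

22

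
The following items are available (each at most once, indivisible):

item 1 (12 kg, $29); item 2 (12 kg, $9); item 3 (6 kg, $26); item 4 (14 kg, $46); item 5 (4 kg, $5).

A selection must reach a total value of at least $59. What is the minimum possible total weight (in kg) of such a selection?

Subsets with value ≥ 59, sorted by total weight:
- item 3+item 4: weight 20, value 72
- item 1+item 3+item 5: weight 22, value 60
- item 3+item 4+item 5: weight 24, value 77
Minimum weight: 20 kg.

20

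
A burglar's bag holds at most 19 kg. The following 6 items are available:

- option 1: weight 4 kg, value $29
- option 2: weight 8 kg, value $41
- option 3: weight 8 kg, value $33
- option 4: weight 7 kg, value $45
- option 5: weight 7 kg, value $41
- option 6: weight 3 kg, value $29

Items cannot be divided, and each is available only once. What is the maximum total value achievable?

$115

Check high-value combinations within 19 kg:
- option 4+option 5+option 6: weight 7+7+3=17, value 45+41+29=115
- option 1+option 4+option 5: weight 4+7+7=18, value 29+45+41=115
- option 2+option 4+option 6: weight 8+7+3=18, value 41+45+29=115
- option 1+option 2+option 4: weight 4+8+7=19, value 29+41+45=115
- option 2+option 5+option 6: weight 8+7+3=18, value 41+41+29=111
Best: $115.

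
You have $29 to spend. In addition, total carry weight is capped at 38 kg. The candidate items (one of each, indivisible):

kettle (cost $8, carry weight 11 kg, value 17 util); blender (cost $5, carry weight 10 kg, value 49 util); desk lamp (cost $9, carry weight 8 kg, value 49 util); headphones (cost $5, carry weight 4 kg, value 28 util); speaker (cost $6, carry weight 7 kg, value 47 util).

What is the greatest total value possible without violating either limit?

Feasible sets respecting both limits:
- blender+desk lamp+headphones+speaker: cost 25, carry weight 29, value 173
- kettle+blender+desk lamp+speaker: cost 28, carry weight 36, value 162
- blender+desk lamp+speaker: cost 20, carry weight 25, value 145
- kettle+blender+desk lamp+headphones: cost 27, carry weight 33, value 143
Best: 173 util.

173 util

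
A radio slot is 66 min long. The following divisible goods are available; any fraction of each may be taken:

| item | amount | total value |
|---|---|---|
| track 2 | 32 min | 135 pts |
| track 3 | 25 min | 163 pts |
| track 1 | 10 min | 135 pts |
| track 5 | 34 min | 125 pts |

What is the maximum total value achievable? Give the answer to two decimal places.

Take in order of value per unit:
- track 1 (135/10 per unit): all 10 → value 135, running total 135.00
- track 3 (163/25 per unit): all 25 → value 163, running total 298.00
- track 2 (135/32 per unit): 31 of 32 → value 31×135/32 = 130.7813, running total 428.78
Total 428.78.

428.78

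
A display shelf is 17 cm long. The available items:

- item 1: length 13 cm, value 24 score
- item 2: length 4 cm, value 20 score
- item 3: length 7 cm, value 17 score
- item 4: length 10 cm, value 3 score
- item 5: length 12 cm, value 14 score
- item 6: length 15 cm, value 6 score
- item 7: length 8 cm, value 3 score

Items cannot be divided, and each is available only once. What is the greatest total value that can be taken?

44 score

Check high-value combinations within 17 cm:
- item 1+item 2: length 13+4=17, value 24+20=44
- item 2+item 3: length 4+7=11, value 20+17=37
- item 2+item 5: length 4+12=16, value 20+14=34
- item 1: length 13, value 24
- item 2+item 7: length 4+8=12, value 20+3=23
Best: 44 score.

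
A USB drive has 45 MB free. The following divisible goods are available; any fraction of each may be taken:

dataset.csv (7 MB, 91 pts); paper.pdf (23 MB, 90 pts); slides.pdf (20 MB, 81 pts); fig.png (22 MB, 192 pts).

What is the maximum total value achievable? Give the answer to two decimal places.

347.80

Take in order of value per unit:
- dataset.csv (91/7 per unit): all 7 → value 91, running total 91.00
- fig.png (192/22 per unit): all 22 → value 192, running total 283.00
- slides.pdf (81/20 per unit): 16 of 20 → value 16×81/20 = 64.8000, running total 347.80
Total 347.80.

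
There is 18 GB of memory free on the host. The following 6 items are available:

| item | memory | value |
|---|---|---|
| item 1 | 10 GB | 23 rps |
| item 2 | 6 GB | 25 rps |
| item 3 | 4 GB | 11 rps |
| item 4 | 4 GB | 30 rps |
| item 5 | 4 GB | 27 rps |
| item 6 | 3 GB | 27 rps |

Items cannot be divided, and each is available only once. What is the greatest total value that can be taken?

Check high-value combinations within 18 GB:
- item 2+item 4+item 5+item 6: memory 6+4+4+3=17, value 25+30+27+27=109
- item 3+item 4+item 5+item 6: memory 4+4+4+3=15, value 11+30+27+27=95
- item 2+item 3+item 4+item 6: memory 6+4+4+3=17, value 25+11+30+27=93
- item 2+item 3+item 4+item 5: memory 6+4+4+4=18, value 25+11+30+27=93
Best: 109 rps.

109 rps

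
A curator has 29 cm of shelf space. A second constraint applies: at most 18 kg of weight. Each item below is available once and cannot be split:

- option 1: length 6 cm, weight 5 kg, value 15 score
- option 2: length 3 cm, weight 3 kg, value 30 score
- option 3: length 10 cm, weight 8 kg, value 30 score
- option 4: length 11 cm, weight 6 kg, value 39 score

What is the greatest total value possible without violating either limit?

99 score

Feasible sets respecting both limits:
- option 2+option 3+option 4: length 24, weight 17, value 99
- option 1+option 2+option 4: length 20, weight 14, value 84
- option 1+option 2+option 3: length 19, weight 16, value 75
- option 2+option 4: length 14, weight 9, value 69
Best: 99 score.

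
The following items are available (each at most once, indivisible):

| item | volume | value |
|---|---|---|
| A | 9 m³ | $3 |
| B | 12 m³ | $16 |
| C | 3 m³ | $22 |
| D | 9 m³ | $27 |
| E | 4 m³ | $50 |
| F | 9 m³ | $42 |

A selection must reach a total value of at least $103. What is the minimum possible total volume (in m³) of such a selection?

16

Subsets with value ≥ 103, sorted by total volume:
- C+E+F: volume 16, value 114
- D+E+F: volume 22, value 119
- C+D+E+F: volume 25, value 141
- A+C+E+F: volume 25, value 117
Minimum volume: 16 m³.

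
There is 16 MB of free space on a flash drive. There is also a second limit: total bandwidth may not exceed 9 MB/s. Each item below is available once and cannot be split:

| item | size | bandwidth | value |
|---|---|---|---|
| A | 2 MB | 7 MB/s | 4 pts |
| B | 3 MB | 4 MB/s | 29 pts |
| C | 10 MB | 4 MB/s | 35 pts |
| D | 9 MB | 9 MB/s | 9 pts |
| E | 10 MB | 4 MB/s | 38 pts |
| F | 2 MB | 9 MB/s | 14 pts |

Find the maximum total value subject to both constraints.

Feasible sets respecting both limits:
- B+E: size 13, bandwidth 8, value 67
- B+C: size 13, bandwidth 8, value 64
- E: size 10, bandwidth 4, value 38
Best: 67 pts.

67 pts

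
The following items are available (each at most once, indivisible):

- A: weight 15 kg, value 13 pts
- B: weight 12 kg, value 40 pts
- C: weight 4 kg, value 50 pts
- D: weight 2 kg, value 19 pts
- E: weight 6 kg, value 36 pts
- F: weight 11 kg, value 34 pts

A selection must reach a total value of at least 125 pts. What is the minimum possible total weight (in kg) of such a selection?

Subsets with value ≥ 125, sorted by total weight:
- B+C+E: weight 22, value 126
- C+D+E+F: weight 23, value 139
- B+C+D+E: weight 24, value 145
Minimum weight: 22 kg.

22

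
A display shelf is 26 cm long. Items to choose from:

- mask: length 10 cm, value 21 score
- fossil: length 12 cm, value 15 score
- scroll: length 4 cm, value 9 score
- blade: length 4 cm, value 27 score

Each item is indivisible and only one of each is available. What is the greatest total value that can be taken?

Check high-value combinations within 26 cm:
- mask+fossil+blade: length 10+12+4=26, value 21+15+27=63
- mask+scroll+blade: length 10+4+4=18, value 21+9+27=57
- fossil+scroll+blade: length 12+4+4=20, value 15+9+27=51
- mask+blade: length 10+4=14, value 21+27=48
- mask+fossil+scroll: length 10+12+4=26, value 21+15+9=45
Best: 63 score.

63 score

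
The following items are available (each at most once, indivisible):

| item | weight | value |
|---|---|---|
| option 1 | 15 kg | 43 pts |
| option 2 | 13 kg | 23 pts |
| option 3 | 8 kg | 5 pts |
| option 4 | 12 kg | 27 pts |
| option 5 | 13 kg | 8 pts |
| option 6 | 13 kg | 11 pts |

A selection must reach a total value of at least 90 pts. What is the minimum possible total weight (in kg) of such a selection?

Subsets with value ≥ 90, sorted by total weight:
- option 1+option 2+option 4: weight 40, value 93
- option 1+option 2+option 3+option 4: weight 48, value 98
- option 1+option 2+option 4+option 6: weight 53, value 104
Minimum weight: 40 kg.

40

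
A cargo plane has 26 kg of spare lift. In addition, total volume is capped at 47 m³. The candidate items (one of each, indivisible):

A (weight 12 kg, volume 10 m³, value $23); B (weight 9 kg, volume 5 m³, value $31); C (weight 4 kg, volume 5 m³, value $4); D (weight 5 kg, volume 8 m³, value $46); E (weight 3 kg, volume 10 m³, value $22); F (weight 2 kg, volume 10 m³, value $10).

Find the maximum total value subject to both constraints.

Feasible sets respecting both limits:
- B+C+D+E+F: weight 23, volume 38, value 113
- B+D+E+F: weight 19, volume 33, value 109
- A+C+D+E+F: weight 26, volume 43, value 105
- B+C+D+E: weight 21, volume 28, value 103
Best: $113.

$113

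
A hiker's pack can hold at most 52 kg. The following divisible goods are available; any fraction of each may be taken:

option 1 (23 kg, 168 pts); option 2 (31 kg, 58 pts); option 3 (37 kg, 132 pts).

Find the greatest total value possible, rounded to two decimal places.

Take in order of value per unit:
- option 1 (168/23 per unit): all 23 → value 168, running total 168.00
- option 3 (132/37 per unit): 29 of 37 → value 29×132/37 = 103.4595, running total 271.46
Total 271.46.

271.46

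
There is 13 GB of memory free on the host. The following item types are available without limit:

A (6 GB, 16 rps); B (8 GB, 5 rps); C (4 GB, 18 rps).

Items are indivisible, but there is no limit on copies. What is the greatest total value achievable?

Best value-per-unit is C at 18/4, and filling with it alone uses memory 3×4=12. No mix of the others beats 3×18 = 54.

54 rps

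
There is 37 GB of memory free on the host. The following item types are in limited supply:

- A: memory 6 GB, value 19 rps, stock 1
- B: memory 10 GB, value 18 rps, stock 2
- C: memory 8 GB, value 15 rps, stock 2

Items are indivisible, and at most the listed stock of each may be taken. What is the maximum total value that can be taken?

Best selections within memory 37 and stock limits:
- 1×A + 2×B + 1×C: memory 34, value 70
- 1×A + 1×B + 2×C: memory 32, value 67
- 2×B + 2×C: memory 36, value 66
- 1×A + 2×B: memory 26, value 55
Best: 70 rps.

70 rps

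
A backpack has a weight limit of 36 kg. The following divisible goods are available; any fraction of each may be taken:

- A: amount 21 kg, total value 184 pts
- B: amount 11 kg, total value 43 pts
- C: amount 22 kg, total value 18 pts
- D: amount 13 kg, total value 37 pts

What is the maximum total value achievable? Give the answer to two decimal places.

238.38

Take in order of value per unit:
- A (184/21 per unit): all 21 → value 184, running total 184.00
- B (43/11 per unit): all 11 → value 43, running total 227.00
- D (37/13 per unit): 4 of 13 → value 4×37/13 = 11.3846, running total 238.38
Total 238.38.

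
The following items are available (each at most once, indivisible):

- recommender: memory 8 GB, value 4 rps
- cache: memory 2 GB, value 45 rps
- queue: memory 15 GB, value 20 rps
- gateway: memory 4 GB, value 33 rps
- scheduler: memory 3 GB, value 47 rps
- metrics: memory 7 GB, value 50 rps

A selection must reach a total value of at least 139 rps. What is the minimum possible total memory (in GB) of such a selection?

Subsets with value ≥ 139, sorted by total memory:
- cache+scheduler+metrics: memory 12, value 142
- cache+gateway+scheduler+metrics: memory 16, value 175
- recommender+cache+scheduler+metrics: memory 20, value 146
Minimum memory: 12 GB.

12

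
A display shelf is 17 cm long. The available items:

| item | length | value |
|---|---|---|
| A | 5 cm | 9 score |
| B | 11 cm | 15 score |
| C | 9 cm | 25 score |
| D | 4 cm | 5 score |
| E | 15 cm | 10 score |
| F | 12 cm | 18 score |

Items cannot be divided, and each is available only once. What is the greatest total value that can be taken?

Check high-value combinations within 17 cm:
- A+C: length 5+9=14, value 9+25=34
- C+D: length 9+4=13, value 25+5=30
- A+F: length 5+12=17, value 9+18=27
- C: length 9, value 25
- A+B: length 5+11=16, value 9+15=24
Best: 34 score.

34 score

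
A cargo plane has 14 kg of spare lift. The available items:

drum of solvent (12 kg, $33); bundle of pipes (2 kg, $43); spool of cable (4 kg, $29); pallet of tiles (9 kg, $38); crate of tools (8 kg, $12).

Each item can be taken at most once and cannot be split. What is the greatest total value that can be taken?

Check high-value combinations within 14 kg:
- bundle of pipes+spool of cable+crate of tools: weight 2+4+8=14, value 43+29+12=84
- bundle of pipes+pallet of tiles: weight 2+9=11, value 43+38=81
- drum of solvent+bundle of pipes: weight 12+2=14, value 33+43=76
- bundle of pipes+spool of cable: weight 2+4=6, value 43+29=72
- spool of cable+pallet of tiles: weight 4+9=13, value 29+38=67
Best: $84.

$84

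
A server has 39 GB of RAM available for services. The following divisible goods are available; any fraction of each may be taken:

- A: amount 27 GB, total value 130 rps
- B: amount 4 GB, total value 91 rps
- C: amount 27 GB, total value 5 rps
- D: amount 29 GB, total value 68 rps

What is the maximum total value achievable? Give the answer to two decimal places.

239.76

Take in order of value per unit:
- B (91/4 per unit): all 4 → value 91, running total 91.00
- A (130/27 per unit): all 27 → value 130, running total 221.00
- D (68/29 per unit): 8 of 29 → value 8×68/29 = 18.7586, running total 239.76
Total 239.76.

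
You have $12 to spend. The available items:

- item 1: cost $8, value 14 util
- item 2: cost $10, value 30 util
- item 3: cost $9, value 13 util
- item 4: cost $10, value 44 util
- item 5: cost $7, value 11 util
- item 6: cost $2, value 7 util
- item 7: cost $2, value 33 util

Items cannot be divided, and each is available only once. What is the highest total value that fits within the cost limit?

Check high-value combinations within $12:
- item 4+item 7: cost 10+2=12, value 44+33=77
- item 2+item 7: cost 10+2=12, value 30+33=63
- item 1+item 6+item 7: cost 8+2+2=12, value 14+7+33=54
- item 5+item 6+item 7: cost 7+2+2=11, value 11+7+33=51
- item 4+item 6: cost 10+2=12, value 44+7=51
Best: 77 util.

77 util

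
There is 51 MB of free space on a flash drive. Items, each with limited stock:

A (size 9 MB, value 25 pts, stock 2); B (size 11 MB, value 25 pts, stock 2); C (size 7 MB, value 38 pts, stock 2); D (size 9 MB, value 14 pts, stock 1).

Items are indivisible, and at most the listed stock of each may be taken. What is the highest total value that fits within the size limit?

151 pts

Top feasible selections:
- 2×A + 1×B + 2×C: size 43, value 151
- 1×A + 2×B + 2×C: size 45, value 151
Best: 151 pts.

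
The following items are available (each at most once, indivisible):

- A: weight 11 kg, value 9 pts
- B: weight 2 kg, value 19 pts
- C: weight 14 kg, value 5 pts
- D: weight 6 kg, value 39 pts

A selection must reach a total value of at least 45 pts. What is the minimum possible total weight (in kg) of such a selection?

8

Subsets with value ≥ 45, sorted by total weight:
- B+D: weight 8, value 58
- A+D: weight 17, value 48
- A+B+D: weight 19, value 67
Minimum weight: 8 kg.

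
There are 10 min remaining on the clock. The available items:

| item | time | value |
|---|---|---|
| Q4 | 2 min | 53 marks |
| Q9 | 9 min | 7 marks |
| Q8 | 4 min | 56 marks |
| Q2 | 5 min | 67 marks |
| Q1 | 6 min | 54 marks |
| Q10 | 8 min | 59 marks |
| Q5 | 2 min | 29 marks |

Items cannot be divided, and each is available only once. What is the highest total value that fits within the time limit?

Check high-value combinations within 10 min:
- Q4+Q2+Q5: time 2+5+2=9, value 53+67+29=149
- Q4+Q8+Q5: time 2+4+2=8, value 53+56+29=138
- Q4+Q1+Q5: time 2+6+2=10, value 53+54+29=136
- Q8+Q2: time 4+5=9, value 56+67=123
- Q4+Q2: time 2+5=7, value 53+67=120
Best: 149 marks.

149 marks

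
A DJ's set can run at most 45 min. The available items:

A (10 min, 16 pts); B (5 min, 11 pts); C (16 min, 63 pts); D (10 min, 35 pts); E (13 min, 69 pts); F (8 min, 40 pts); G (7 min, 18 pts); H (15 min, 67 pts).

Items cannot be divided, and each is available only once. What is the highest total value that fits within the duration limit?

Check high-value combinations within 45 min:
- C+E+H: duration 16+13+15=44, value 63+69+67=199
- E+F+G+H: duration 13+8+7+15=43, value 69+40+18+67=194
- C+E+F+G: duration 16+13+8+7=44, value 63+69+40+18=190
Best: 199 pts.

199 pts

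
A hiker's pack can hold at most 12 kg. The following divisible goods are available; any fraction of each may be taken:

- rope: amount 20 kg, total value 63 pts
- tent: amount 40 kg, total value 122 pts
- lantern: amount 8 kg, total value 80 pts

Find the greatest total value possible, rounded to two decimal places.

Take in order of value per unit:
- lantern (80/8 per unit): all 8 → value 80, running total 80.00
- rope (63/20 per unit): 4 of 20 → value 4×63/20 = 12.6000, running total 92.60
Total 92.60.

92.60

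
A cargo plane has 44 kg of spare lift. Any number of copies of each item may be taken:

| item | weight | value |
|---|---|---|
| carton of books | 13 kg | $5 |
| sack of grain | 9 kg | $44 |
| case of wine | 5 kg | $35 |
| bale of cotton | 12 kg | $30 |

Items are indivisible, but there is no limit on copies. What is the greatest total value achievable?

Best value-per-unit is case of wine at 35/5; filling with it alone gives 8×35 = 280.
Optimal mix: 1×sack of grain + 7×case of wine → weight 44, value 289.

$289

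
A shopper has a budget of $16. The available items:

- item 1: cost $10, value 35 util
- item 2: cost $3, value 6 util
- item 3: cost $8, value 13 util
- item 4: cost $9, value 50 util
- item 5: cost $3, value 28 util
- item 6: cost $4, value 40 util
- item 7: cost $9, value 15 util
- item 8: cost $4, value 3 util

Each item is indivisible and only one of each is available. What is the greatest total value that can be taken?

118 util

This is a 0/1 knapsack; check combinations near the capacity.
- item 4+item 5+item 6: cost 9+3+4=16, value 50+28+40=118
- item 2+item 4+item 6: cost 3+9+4=16, value 6+50+40=96
- item 4+item 6: cost 9+4=13, value 50+40=90
Best: 118 util.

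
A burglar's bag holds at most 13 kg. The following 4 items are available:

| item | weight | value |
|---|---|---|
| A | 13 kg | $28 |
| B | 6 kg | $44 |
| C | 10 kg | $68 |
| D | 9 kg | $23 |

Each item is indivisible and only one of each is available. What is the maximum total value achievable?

Check high-value combinations within 13 kg:
- C: weight 10, value 68
- B: weight 6, value 44
- A: weight 13, value 28
- D: weight 9, value 23
Best: $68.

$68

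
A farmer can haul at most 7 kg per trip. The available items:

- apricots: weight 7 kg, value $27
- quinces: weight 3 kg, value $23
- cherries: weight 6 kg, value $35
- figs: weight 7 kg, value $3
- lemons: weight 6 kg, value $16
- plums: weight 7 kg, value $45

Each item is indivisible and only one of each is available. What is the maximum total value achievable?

Check high-value combinations within 7 kg:
- plums: weight 7, value 45
- cherries: weight 6, value 35
- apricots: weight 7, value 27
- quinces: weight 3, value 23
Best: $45.

$45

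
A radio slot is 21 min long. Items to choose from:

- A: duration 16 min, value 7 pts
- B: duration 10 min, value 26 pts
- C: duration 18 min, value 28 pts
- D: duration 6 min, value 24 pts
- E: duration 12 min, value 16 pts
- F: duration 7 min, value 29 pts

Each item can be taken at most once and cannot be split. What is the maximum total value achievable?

Check high-value combinations within 21 min:
- B+F: duration 10+7=17, value 26+29=55
- D+F: duration 6+7=13, value 24+29=53
- B+D: duration 10+6=16, value 26+24=50
- E+F: duration 12+7=19, value 16+29=45
Best: 55 pts.

55 pts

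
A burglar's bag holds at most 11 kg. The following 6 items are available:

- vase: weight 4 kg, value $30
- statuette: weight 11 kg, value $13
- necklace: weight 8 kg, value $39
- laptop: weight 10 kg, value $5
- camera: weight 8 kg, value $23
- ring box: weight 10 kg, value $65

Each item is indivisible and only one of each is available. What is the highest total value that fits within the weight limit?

$65

This is a 0/1 knapsack; check combinations near the capacity.
- ring box: weight 10, value 65
- necklace: weight 8, value 39
- vase: weight 4, value 30
Best: $65.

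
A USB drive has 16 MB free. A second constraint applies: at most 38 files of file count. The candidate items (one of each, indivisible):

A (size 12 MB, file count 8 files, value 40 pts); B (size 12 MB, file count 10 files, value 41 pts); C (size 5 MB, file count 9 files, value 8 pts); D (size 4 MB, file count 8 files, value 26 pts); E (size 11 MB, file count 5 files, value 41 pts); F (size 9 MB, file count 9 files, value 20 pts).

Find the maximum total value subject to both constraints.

Feasible sets respecting both limits:
- B+D: size 16, file count 18, value 67
- D+E: size 15, file count 13, value 67
- A+D: size 16, file count 16, value 66
Best: 67 pts.

67 pts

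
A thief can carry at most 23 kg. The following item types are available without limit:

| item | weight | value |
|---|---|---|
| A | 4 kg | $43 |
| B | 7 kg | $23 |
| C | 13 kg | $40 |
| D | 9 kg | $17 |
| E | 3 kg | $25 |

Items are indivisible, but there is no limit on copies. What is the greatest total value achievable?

$240

Best value-per-unit is A at 43/4; filling with it alone gives 5×43 = 215.
Optimal mix: 5×A + 1×E → weight 23, value 240.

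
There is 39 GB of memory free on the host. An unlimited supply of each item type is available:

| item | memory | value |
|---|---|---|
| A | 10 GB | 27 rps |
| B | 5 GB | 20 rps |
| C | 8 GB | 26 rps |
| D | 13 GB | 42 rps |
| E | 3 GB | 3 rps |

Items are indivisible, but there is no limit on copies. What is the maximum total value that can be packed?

146 rps

Best value-per-unit is B at 20/5; filling with it alone gives 7×20 = 140.
Optimal mix: 6×B + 1×C → memory 38, value 146.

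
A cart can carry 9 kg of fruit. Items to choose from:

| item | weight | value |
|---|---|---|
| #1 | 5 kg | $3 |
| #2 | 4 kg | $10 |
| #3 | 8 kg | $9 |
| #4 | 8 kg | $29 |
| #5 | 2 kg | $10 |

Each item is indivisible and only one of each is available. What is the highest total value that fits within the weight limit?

Check high-value combinations within 9 kg:
- #4: weight 8, value 29
- #2+#5: weight 4+2=6, value 10+10=20
- #1+#5: weight 5+2=7, value 3+10=13
- #1+#2: weight 5+4=9, value 3+10=13
- #5: weight 2, value 10
Best: $29.

$29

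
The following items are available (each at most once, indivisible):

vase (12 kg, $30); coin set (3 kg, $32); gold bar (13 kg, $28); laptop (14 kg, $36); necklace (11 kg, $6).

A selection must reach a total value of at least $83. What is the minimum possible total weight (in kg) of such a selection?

28

Subsets with value ≥ 83, sorted by total weight:
- vase+coin set+gold bar: weight 28, value 90
- vase+coin set+laptop: weight 29, value 98
- coin set+gold bar+laptop: weight 30, value 96
- vase+coin set+gold bar+necklace: weight 39, value 96
Minimum weight: 28 kg.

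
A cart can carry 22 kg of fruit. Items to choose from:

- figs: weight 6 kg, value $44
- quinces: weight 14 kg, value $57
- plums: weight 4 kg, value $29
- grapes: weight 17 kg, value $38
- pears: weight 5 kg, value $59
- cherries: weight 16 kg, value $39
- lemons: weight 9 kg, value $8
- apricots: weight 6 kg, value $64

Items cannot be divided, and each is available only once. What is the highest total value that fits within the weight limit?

$196

This is a 0/1 knapsack; check combinations near the capacity.
- figs+plums+pears+apricots: weight 6+4+5+6=21, value 44+29+59+64=196
- figs+pears+apricots: weight 6+5+6=17, value 44+59+64=167
- plums+pears+apricots: weight 4+5+6=15, value 29+59+64=152
- figs+plums+apricots: weight 6+4+6=16, value 44+29+64=137
- figs+plums+pears: weight 6+4+5=15, value 44+29+59=132
Best: $196.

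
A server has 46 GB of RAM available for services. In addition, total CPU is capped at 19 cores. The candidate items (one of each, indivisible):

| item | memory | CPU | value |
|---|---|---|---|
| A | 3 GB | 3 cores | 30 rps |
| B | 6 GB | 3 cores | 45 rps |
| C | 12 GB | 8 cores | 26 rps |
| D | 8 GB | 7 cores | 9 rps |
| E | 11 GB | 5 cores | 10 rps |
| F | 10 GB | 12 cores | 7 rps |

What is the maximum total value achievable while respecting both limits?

111 rps

Feasible sets respecting both limits:
- A+B+C+E: memory 32, CPU 19, value 111
- A+B+C: memory 21, CPU 14, value 101
- A+B+D+E: memory 28, CPU 18, value 94
Best: 111 rps.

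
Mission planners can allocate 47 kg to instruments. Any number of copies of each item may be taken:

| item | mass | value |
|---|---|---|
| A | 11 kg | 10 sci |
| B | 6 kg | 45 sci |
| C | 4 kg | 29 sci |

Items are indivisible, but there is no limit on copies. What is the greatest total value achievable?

344 sci

Best value-per-unit is B at 45/6; filling with it alone gives 7×45 = 315.
Optimal mix: 7×B + 1×C → mass 46, value 344.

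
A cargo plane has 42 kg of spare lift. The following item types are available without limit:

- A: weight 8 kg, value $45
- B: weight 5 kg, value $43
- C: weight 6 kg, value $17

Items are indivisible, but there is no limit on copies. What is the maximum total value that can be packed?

$344

Best value-per-unit is B at 43/5, and filling with it alone uses weight 8×5=40. No mix of the others beats 8×43 = 344.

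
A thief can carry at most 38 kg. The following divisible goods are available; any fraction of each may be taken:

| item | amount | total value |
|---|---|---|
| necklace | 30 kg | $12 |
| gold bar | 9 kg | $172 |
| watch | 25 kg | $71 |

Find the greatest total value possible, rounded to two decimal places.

244.60

Take in order of value per unit:
- gold bar (172/9 per unit): all 9 → value 172, running total 172.00
- watch (71/25 per unit): all 25 → value 71, running total 243.00
- necklace (12/30 per unit): 4 of 30 → value 4×12/30 = 1.6000, running total 244.60
Total 244.60.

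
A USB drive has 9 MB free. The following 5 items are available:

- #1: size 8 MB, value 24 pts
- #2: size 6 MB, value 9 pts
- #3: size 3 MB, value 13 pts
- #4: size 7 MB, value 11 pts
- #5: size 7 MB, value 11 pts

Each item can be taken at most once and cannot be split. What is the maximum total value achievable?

24 pts

This is a 0/1 knapsack; check combinations near the capacity.
- #1: size 8, value 24
- #2+#3: size 6+3=9, value 9+13=22
- #3: size 3, value 13
- #4: size 7, value 11
- #5: size 7, value 11
Best: 24 pts.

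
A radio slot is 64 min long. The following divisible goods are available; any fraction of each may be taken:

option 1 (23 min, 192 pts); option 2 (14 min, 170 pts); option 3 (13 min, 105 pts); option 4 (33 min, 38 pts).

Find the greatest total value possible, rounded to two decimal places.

Take in order of value per unit:
- option 2 (170/14 per unit): all 14 → value 170, running total 170.00
- option 1 (192/23 per unit): all 23 → value 192, running total 362.00
- option 3 (105/13 per unit): all 13 → value 105, running total 467.00
- option 4 (38/33 per unit): 14 of 33 → value 14×38/33 = 16.1212, running total 483.12
Total 483.12.

483.12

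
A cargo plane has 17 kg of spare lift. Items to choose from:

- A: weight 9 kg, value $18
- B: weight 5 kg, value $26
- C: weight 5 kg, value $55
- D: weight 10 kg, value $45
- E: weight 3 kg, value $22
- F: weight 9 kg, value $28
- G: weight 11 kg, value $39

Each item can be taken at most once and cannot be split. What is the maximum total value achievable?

$105

Check high-value combinations within 17 kg:
- C+E+F: weight 5+3+9=17, value 55+22+28=105
- B+C+E: weight 5+5+3=13, value 26+55+22=103
- C+D: weight 5+10=15, value 55+45=100
- A+C+E: weight 9+5+3=17, value 18+55+22=95
- C+G: weight 5+11=16, value 55+39=94
Best: $105.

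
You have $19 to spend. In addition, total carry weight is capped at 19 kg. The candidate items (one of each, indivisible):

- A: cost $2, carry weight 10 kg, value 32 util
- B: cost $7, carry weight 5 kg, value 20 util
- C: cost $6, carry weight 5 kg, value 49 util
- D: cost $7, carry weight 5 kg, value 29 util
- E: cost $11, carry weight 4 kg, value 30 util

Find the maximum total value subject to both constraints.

Feasible sets respecting both limits:
- A+C+E: cost 19, carry weight 19, value 111
- A+C: cost 8, carry weight 15, value 81
- C+E: cost 17, carry weight 9, value 79
Best: 111 util.

111 util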